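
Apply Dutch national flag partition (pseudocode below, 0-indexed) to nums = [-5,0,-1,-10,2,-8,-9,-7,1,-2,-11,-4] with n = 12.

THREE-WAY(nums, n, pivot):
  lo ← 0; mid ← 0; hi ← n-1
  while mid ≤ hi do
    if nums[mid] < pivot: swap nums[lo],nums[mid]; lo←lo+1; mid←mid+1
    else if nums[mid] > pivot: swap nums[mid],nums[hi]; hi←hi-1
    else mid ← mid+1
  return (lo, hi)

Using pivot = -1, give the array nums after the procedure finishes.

[-5,-4,-10,-11,-8,-9,-7,-2,-1,1,2,0]

pivot = -1; lo=0, mid=0, hi=11
nums[mid]=-5<-1: swap nums[0],nums[0]; lo=1,mid=1 → [-5,0,-1,-10,2,-8,-9,-7,1,-2,-11,-4]
nums[mid]=0>-1: swap nums[1],nums[11]; hi=10 → [-5,-4,-1,-10,2,-8,-9,-7,1,-2,-11,0]
nums[mid]=-4<-1: swap nums[1],nums[1]; lo=2,mid=2 → [-5,-4,-1,-10,2,-8,-9,-7,1,-2,-11,0]
nums[mid]=-1=-1: mid=3
nums[mid]=-10<-1: swap nums[2],nums[3]; lo=3,mid=4 → [-5,-4,-10,-1,2,-8,-9,-7,1,-2,-11,0]
nums[mid]=2>-1: swap nums[4],nums[10]; hi=9 → [-5,-4,-10,-1,-11,-8,-9,-7,1,-2,2,0]
nums[mid]=-11<-1: swap nums[3],nums[4]; lo=4,mid=5 → [-5,-4,-10,-11,-1,-8,-9,-7,1,-2,2,0]
nums[mid]=-8<-1: swap nums[4],nums[5]; lo=5,mid=6 → [-5,-4,-10,-11,-8,-1,-9,-7,1,-2,2,0]
nums[mid]=-9<-1: swap nums[5],nums[6]; lo=6,mid=7 → [-5,-4,-10,-11,-8,-9,-1,-7,1,-2,2,0]
nums[mid]=-7<-1: swap nums[6],nums[7]; lo=7,mid=8 → [-5,-4,-10,-11,-8,-9,-7,-1,1,-2,2,0]
nums[mid]=1>-1: swap nums[8],nums[9]; hi=8 → [-5,-4,-10,-11,-8,-9,-7,-1,-2,1,2,0]
nums[mid]=-2<-1: swap nums[7],nums[8]; lo=8,mid=9 → [-5,-4,-10,-11,-8,-9,-7,-2,-1,1,2,0]
end: lo=8, hi=8; nums = [-5,-4,-10,-11,-8,-9,-7,-2,-1,1,2,0]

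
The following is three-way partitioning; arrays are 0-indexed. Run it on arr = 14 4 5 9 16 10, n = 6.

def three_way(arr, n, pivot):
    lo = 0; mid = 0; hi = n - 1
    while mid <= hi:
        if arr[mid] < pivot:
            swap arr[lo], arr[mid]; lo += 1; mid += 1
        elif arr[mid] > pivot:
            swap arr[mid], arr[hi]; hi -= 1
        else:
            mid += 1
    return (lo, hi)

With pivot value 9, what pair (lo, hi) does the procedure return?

(2, 2)

pivot = 9; lo=0, mid=0, hi=5
arr[mid]=14>9: swap arr[0],arr[5]; hi=4 → 10 4 5 9 16 14
arr[mid]=10>9: swap arr[0],arr[4]; hi=3 → 16 4 5 9 10 14
arr[mid]=16>9: swap arr[0],arr[3]; hi=2 → 9 4 5 16 10 14
arr[mid]=9=9: mid=1
arr[mid]=4<9: swap arr[0],arr[1]; lo=1,mid=2 → 4 9 5 16 10 14
arr[mid]=5<9: swap arr[1],arr[2]; lo=2,mid=3 → 4 5 9 16 10 14
end: lo=2, hi=2; arr = 4 5 9 16 10 14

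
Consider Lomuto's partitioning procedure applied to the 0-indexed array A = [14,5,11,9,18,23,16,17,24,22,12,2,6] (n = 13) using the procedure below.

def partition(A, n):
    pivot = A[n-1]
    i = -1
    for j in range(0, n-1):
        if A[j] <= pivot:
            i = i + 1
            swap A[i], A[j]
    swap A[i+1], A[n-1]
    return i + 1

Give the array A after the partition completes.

pivot=6, i=-1
j=0: 14>6, skip
j=1: 5≤6, i=0, swap(0,1) ⇒ [5,14,11,9,18,23,16,17,24,22,12,2,6]
j=2: 11>6, skip
j=3: 9>6, skip
j=4: 18>6, skip
j=5: 23>6, skip
j=6: 16>6, skip
j=7: 17>6, skip
j=8: 24>6, skip
j=9: 22>6, skip
j=10: 12>6, skip
j=11: 2≤6, i=1, swap(1,11) ⇒ [5,2,11,9,18,23,16,17,24,22,12,14,6]
swap(2,12) ⇒ [5,2,6,9,18,23,16,17,24,22,12,14,11]; return 2

[5,2,6,9,18,23,16,17,24,22,12,14,11]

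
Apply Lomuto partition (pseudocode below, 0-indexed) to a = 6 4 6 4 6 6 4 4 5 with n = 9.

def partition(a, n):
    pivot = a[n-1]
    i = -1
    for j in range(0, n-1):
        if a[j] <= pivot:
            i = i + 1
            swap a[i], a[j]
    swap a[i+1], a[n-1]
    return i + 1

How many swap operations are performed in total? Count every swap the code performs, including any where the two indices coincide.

5

pivot=5, i=-1
j=0: 6>5, skip
j=1: 4≤5, i=0, swap(0,1) ⇒ 4 6 6 4 6 6 4 4 5
j=2: 6>5, skip
j=3: 4≤5, i=1, swap(1,3) ⇒ 4 4 6 6 6 6 4 4 5
j=4: 6>5, skip
j=5: 6>5, skip
j=6: 4≤5, i=2, swap(2,6) ⇒ 4 4 4 6 6 6 6 4 5
j=7: 4≤5, i=3, swap(3,7) ⇒ 4 4 4 4 6 6 6 6 5
swap(4,8) ⇒ 4 4 4 4 5 6 6 6 6; return 4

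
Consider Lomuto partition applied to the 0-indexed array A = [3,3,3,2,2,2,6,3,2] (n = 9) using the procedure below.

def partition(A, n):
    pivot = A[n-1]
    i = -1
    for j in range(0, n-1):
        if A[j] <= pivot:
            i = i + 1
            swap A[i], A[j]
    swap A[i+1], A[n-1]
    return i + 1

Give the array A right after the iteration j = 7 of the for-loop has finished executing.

pivot=2, i=-1
j=0: 3>2, skip
j=1: 3>2, skip
j=2: 3>2, skip
j=3: 2≤2, i=0, swap(0,3) ⇒ [2,3,3,3,2,2,6,3,2]
j=4: 2≤2, i=1, swap(1,4) ⇒ [2,2,3,3,3,2,6,3,2]
j=5: 2≤2, i=2, swap(2,5) ⇒ [2,2,2,3,3,3,6,3,2]
j=6: 6>2, skip
j=7: 3>2, skip
(after j=7) A = [2,2,2,3,3,3,6,3,2]

[2,2,2,3,3,3,6,3,2]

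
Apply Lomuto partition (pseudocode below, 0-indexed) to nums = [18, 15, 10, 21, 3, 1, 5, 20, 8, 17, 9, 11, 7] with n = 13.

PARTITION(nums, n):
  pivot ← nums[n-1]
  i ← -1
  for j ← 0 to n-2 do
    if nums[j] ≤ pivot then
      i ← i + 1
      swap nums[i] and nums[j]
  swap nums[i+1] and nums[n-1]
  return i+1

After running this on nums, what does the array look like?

[3, 1, 5, 7, 18, 15, 10, 20, 8, 17, 9, 11, 21]

pivot = nums[12] = 7; i = -1
j=0: nums[0]=18 > 7 → no swap
j=1: nums[1]=15 > 7 → no swap
j=2: nums[2]=10 > 7 → no swap
j=3: nums[3]=21 > 7 → no swap
j=4: nums[4]=3 ≤ 7 → i=0, swap nums[0],nums[4] → [3, 15, 10, 21, 18, 1, 5, 20, 8, 17, 9, 11, 7]
j=5: nums[5]=1 ≤ 7 → i=1, swap nums[1],nums[5] → [3, 1, 10, 21, 18, 15, 5, 20, 8, 17, 9, 11, 7]
j=6: nums[6]=5 ≤ 7 → i=2, swap nums[2],nums[6] → [3, 1, 5, 21, 18, 15, 10, 20, 8, 17, 9, 11, 7]
j=7: nums[7]=20 > 7 → no swap
j=8: nums[8]=8 > 7 → no swap
j=9: nums[9]=17 > 7 → no swap
j=10: nums[10]=9 > 7 → no swap
j=11: nums[11]=11 > 7 → no swap
final swap nums[3],nums[12] → [3, 1, 5, 7, 18, 15, 10, 20, 8, 17, 9, 11, 21]; return 3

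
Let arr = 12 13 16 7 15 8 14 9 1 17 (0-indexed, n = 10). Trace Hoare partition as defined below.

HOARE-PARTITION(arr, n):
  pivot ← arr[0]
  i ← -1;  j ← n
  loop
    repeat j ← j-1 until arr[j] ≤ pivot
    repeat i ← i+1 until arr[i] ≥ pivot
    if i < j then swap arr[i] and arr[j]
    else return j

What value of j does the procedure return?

3

pivot=12
j stops at 8 (1), i stops at 0 (12); swap ⇒ 1 13 16 7 15 8 14 9 12 17
j stops at 7 (9), i stops at 1 (13); swap ⇒ 1 9 16 7 15 8 14 13 12 17
j stops at 5 (8), i stops at 2 (16); swap ⇒ 1 9 8 7 15 16 14 13 12 17
j stops at 3, i stops at 4; i≥j ⇒ return 3. arr=1 9 8 7 15 16 14 13 12 17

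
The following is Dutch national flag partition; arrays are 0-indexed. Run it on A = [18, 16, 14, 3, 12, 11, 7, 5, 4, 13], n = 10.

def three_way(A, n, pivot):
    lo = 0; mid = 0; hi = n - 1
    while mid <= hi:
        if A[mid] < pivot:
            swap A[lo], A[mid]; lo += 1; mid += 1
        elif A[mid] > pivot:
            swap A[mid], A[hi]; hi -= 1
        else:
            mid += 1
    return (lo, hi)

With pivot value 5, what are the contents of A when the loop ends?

pivot = 5; lo=0, mid=0, hi=9
A[mid]=18>5: swap A[0],A[9]; hi=8 → [13, 16, 14, 3, 12, 11, 7, 5, 4, 18]
A[mid]=13>5: swap A[0],A[8]; hi=7 → [4, 16, 14, 3, 12, 11, 7, 5, 13, 18]
A[mid]=4<5: swap A[0],A[0]; lo=1,mid=1 → [4, 16, 14, 3, 12, 11, 7, 5, 13, 18]
A[mid]=16>5: swap A[1],A[7]; hi=6 → [4, 5, 14, 3, 12, 11, 7, 16, 13, 18]
A[mid]=5=5: mid=2
A[mid]=14>5: swap A[2],A[6]; hi=5 → [4, 5, 7, 3, 12, 11, 14, 16, 13, 18]
A[mid]=7>5: swap A[2],A[5]; hi=4 → [4, 5, 11, 3, 12, 7, 14, 16, 13, 18]
A[mid]=11>5: swap A[2],A[4]; hi=3 → [4, 5, 12, 3, 11, 7, 14, 16, 13, 18]
A[mid]=12>5: swap A[2],A[3]; hi=2 → [4, 5, 3, 12, 11, 7, 14, 16, 13, 18]
A[mid]=3<5: swap A[1],A[2]; lo=2,mid=3 → [4, 3, 5, 12, 11, 7, 14, 16, 13, 18]
end: lo=2, hi=2; A = [4, 3, 5, 12, 11, 7, 14, 16, 13, 18]

[4, 3, 5, 12, 11, 7, 14, 16, 13, 18]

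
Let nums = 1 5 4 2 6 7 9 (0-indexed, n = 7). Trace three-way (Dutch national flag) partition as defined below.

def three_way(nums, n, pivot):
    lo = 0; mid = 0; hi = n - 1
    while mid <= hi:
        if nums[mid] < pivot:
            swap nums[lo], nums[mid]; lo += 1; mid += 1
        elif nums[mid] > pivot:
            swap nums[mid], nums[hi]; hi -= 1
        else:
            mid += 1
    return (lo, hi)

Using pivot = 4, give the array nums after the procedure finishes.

1 2 4 6 7 9 5

pivot = 4; lo=0, mid=0, hi=6
nums[mid]=1<4: swap nums[0],nums[0]; lo=1,mid=1 → 1 5 4 2 6 7 9
nums[mid]=5>4: swap nums[1],nums[6]; hi=5 → 1 9 4 2 6 7 5
nums[mid]=9>4: swap nums[1],nums[5]; hi=4 → 1 7 4 2 6 9 5
nums[mid]=7>4: swap nums[1],nums[4]; hi=3 → 1 6 4 2 7 9 5
nums[mid]=6>4: swap nums[1],nums[3]; hi=2 → 1 2 4 6 7 9 5
nums[mid]=2<4: swap nums[1],nums[1]; lo=2,mid=2 → 1 2 4 6 7 9 5
nums[mid]=4=4: mid=3
end: lo=2, hi=2; nums = 1 2 4 6 7 9 5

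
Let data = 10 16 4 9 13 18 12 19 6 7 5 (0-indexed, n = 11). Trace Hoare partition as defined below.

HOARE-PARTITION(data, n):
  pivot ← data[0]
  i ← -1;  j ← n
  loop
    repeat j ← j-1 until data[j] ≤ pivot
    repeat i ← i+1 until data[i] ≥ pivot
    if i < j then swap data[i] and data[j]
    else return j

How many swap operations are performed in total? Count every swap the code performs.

pivot=10
j stops at 10 (5), i stops at 0 (10); swap ⇒ 5 16 4 9 13 18 12 19 6 7 10
j stops at 9 (7), i stops at 1 (16); swap ⇒ 5 7 4 9 13 18 12 19 6 16 10
j stops at 8 (6), i stops at 4 (13); swap ⇒ 5 7 4 9 6 18 12 19 13 16 10
j stops at 4, i stops at 5; i≥j ⇒ return 4. data=5 7 4 9 6 18 12 19 13 16 10

3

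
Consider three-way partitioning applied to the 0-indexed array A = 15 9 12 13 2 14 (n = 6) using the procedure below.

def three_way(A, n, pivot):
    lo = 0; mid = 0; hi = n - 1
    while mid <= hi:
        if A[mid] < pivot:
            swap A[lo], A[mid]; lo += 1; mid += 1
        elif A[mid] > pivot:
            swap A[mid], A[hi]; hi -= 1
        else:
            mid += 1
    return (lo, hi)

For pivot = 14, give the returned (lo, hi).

pivot = 14; lo=0, mid=0, hi=5
A[mid]=15>14: swap A[0],A[5]; hi=4 → 14 9 12 13 2 15
A[mid]=14=14: mid=1
A[mid]=9<14: swap A[0],A[1]; lo=1,mid=2 → 9 14 12 13 2 15
A[mid]=12<14: swap A[1],A[2]; lo=2,mid=3 → 9 12 14 13 2 15
A[mid]=13<14: swap A[2],A[3]; lo=3,mid=4 → 9 12 13 14 2 15
A[mid]=2<14: swap A[3],A[4]; lo=4,mid=5 → 9 12 13 2 14 15
end: lo=4, hi=4; A = 9 12 13 2 14 15

(4, 4)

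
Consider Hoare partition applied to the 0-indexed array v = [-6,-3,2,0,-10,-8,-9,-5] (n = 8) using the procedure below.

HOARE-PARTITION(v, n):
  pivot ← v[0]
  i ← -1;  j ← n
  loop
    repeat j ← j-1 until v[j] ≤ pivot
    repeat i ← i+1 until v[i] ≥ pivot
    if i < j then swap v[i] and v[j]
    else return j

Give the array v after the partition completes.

pivot = v[0] = -6; i = -1, j = 8
j→6 (v[6]=-9≤-6), i→0 (v[0]=-6≥-6); i<j, swap → [-9,-3,2,0,-10,-8,-6,-5]
j→5 (v[5]=-8≤-6), i→1 (v[1]=-3≥-6); i<j, swap → [-9,-8,2,0,-10,-3,-6,-5]
j→4 (v[4]=-10≤-6), i→2 (v[2]=2≥-6); i<j, swap → [-9,-8,-10,0,2,-3,-6,-5]
j→2, i→3; i≥j, return j=2. v = [-9,-8,-10,0,2,-3,-6,-5]

[-9,-8,-10,0,2,-3,-6,-5]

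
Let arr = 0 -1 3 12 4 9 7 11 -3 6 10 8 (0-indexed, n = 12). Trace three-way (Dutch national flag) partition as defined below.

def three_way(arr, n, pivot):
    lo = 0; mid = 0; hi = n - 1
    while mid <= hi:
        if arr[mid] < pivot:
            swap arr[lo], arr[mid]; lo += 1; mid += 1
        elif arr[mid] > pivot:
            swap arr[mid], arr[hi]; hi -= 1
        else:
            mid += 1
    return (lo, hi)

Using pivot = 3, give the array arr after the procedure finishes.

0 -1 -3 3 9 7 11 4 6 10 8 12

pivot = 3; lo=0, mid=0, hi=11
arr[mid]=0<3: swap arr[0],arr[0]; lo=1,mid=1 → 0 -1 3 12 4 9 7 11 -3 6 10 8
arr[mid]=-1<3: swap arr[1],arr[1]; lo=2,mid=2 → 0 -1 3 12 4 9 7 11 -3 6 10 8
arr[mid]=3=3: mid=3
arr[mid]=12>3: swap arr[3],arr[11]; hi=10 → 0 -1 3 8 4 9 7 11 -3 6 10 12
arr[mid]=8>3: swap arr[3],arr[10]; hi=9 → 0 -1 3 10 4 9 7 11 -3 6 8 12
arr[mid]=10>3: swap arr[3],arr[9]; hi=8 → 0 -1 3 6 4 9 7 11 -3 10 8 12
arr[mid]=6>3: swap arr[3],arr[8]; hi=7 → 0 -1 3 -3 4 9 7 11 6 10 8 12
arr[mid]=-3<3: swap arr[2],arr[3]; lo=3,mid=4 → 0 -1 -3 3 4 9 7 11 6 10 8 12
arr[mid]=4>3: swap arr[4],arr[7]; hi=6 → 0 -1 -3 3 11 9 7 4 6 10 8 12
arr[mid]=11>3: swap arr[4],arr[6]; hi=5 → 0 -1 -3 3 7 9 11 4 6 10 8 12
arr[mid]=7>3: swap arr[4],arr[5]; hi=4 → 0 -1 -3 3 9 7 11 4 6 10 8 12
arr[mid]=9>3: swap arr[4],arr[4]; hi=3 → 0 -1 -3 3 9 7 11 4 6 10 8 12
end: lo=3, hi=3; arr = 0 -1 -3 3 9 7 11 4 6 10 8 12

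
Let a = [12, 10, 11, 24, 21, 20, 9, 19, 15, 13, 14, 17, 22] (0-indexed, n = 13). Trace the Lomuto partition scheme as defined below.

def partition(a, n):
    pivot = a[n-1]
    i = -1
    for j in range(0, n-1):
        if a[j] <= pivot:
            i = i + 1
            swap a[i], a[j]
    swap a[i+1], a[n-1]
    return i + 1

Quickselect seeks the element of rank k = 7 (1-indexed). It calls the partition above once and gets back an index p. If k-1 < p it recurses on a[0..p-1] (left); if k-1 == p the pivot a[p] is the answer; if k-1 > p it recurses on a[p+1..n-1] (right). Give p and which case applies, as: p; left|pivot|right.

11; left

pivot = a[12] = 22; i = -1
j=0: a[0]=12 ≤ 22 → i=0, swap a[0],a[0] (no change) → [12, 10, 11, 24, 21, 20, 9, 19, 15, 13, 14, 17, 22]
j=1: a[1]=10 ≤ 22 → i=1, swap a[1],a[1] (no change) → [12, 10, 11, 24, 21, 20, 9, 19, 15, 13, 14, 17, 22]
j=2: a[2]=11 ≤ 22 → i=2, swap a[2],a[2] (no change) → [12, 10, 11, 24, 21, 20, 9, 19, 15, 13, 14, 17, 22]
j=3: a[3]=24 > 22 → no swap
j=4: a[4]=21 ≤ 22 → i=3, swap a[3],a[4] → [12, 10, 11, 21, 24, 20, 9, 19, 15, 13, 14, 17, 22]
j=5: a[5]=20 ≤ 22 → i=4, swap a[4],a[5] → [12, 10, 11, 21, 20, 24, 9, 19, 15, 13, 14, 17, 22]
j=6: a[6]=9 ≤ 22 → i=5, swap a[5],a[6] → [12, 10, 11, 21, 20, 9, 24, 19, 15, 13, 14, 17, 22]
j=7: a[7]=19 ≤ 22 → i=6, swap a[6],a[7] → [12, 10, 11, 21, 20, 9, 19, 24, 15, 13, 14, 17, 22]
j=8: a[8]=15 ≤ 22 → i=7, swap a[7],a[8] → [12, 10, 11, 21, 20, 9, 19, 15, 24, 13, 14, 17, 22]
j=9: a[9]=13 ≤ 22 → i=8, swap a[8],a[9] → [12, 10, 11, 21, 20, 9, 19, 15, 13, 24, 14, 17, 22]
j=10: a[10]=14 ≤ 22 → i=9, swap a[9],a[10] → [12, 10, 11, 21, 20, 9, 19, 15, 13, 14, 24, 17, 22]
j=11: a[11]=17 ≤ 22 → i=10, swap a[10],a[11] → [12, 10, 11, 21, 20, 9, 19, 15, 13, 14, 17, 24, 22]
final swap a[11],a[12] → [12, 10, 11, 21, 20, 9, 19, 15, 13, 14, 17, 22, 24]; return 11
p = 11; k-1 = 6 < 11 ⇒ left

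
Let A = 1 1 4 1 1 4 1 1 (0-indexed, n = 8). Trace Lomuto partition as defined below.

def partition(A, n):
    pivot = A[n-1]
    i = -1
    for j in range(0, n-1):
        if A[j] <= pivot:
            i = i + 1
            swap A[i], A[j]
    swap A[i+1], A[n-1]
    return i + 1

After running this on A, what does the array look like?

pivot=1, i=-1
j=0: 1≤1, i=0, swap(0,0) ⇒ 1 1 4 1 1 4 1 1
j=1: 1≤1, i=1, swap(1,1) ⇒ 1 1 4 1 1 4 1 1
j=2: 4>1, skip
j=3: 1≤1, i=2, swap(2,3) ⇒ 1 1 1 4 1 4 1 1
j=4: 1≤1, i=3, swap(3,4) ⇒ 1 1 1 1 4 4 1 1
j=5: 4>1, skip
j=6: 1≤1, i=4, swap(4,6) ⇒ 1 1 1 1 1 4 4 1
swap(5,7) ⇒ 1 1 1 1 1 1 4 4; return 5

1 1 1 1 1 1 4 4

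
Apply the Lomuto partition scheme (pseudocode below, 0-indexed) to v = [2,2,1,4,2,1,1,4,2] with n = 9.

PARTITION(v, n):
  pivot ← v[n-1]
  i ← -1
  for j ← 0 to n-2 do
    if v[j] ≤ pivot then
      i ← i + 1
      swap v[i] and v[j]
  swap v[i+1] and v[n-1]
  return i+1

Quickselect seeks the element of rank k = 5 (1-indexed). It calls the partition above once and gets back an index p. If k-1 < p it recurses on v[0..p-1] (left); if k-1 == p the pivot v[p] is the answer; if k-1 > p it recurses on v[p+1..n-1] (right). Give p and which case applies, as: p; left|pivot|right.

6; left

pivot = v[8] = 2; i = -1
j=0: v[0]=2 ≤ 2 → i=0, swap v[0],v[0] (no change) → [2,2,1,4,2,1,1,4,2]
j=1: v[1]=2 ≤ 2 → i=1, swap v[1],v[1] (no change) → [2,2,1,4,2,1,1,4,2]
j=2: v[2]=1 ≤ 2 → i=2, swap v[2],v[2] (no change) → [2,2,1,4,2,1,1,4,2]
j=3: v[3]=4 > 2 → no swap
j=4: v[4]=2 ≤ 2 → i=3, swap v[3],v[4] → [2,2,1,2,4,1,1,4,2]
j=5: v[5]=1 ≤ 2 → i=4, swap v[4],v[5] → [2,2,1,2,1,4,1,4,2]
j=6: v[6]=1 ≤ 2 → i=5, swap v[5],v[6] → [2,2,1,2,1,1,4,4,2]
j=7: v[7]=4 > 2 → no swap
final swap v[6],v[8] → [2,2,1,2,1,1,2,4,4]; return 6
p = 6; k-1 = 4 < 6 ⇒ left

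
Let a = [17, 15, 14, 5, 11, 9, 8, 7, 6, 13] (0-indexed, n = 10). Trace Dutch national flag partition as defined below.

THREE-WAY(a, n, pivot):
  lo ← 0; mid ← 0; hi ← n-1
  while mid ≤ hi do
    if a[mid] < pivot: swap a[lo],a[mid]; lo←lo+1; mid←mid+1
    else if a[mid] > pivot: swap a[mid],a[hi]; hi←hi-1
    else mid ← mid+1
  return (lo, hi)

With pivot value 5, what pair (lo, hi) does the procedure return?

(0, 0)

lo=0 mid=0 hi=9
17>5: swap(0,9), hi=8 ⇒ [13, 15, 14, 5, 11, 9, 8, 7, 6, 17]
13>5: swap(0,8), hi=7 ⇒ [6, 15, 14, 5, 11, 9, 8, 7, 13, 17]
6>5: swap(0,7), hi=6 ⇒ [7, 15, 14, 5, 11, 9, 8, 6, 13, 17]
7>5: swap(0,6), hi=5 ⇒ [8, 15, 14, 5, 11, 9, 7, 6, 13, 17]
8>5: swap(0,5), hi=4 ⇒ [9, 15, 14, 5, 11, 8, 7, 6, 13, 17]
9>5: swap(0,4), hi=3 ⇒ [11, 15, 14, 5, 9, 8, 7, 6, 13, 17]
11>5: swap(0,3), hi=2 ⇒ [5, 15, 14, 11, 9, 8, 7, 6, 13, 17]
5=5: mid=1
15>5: swap(1,2), hi=1 ⇒ [5, 14, 15, 11, 9, 8, 7, 6, 13, 17]
14>5: swap(1,1), hi=0 ⇒ [5, 14, 15, 11, 9, 8, 7, 6, 13, 17]
done. lo=0 hi=0; a=[5, 14, 15, 11, 9, 8, 7, 6, 13, 17]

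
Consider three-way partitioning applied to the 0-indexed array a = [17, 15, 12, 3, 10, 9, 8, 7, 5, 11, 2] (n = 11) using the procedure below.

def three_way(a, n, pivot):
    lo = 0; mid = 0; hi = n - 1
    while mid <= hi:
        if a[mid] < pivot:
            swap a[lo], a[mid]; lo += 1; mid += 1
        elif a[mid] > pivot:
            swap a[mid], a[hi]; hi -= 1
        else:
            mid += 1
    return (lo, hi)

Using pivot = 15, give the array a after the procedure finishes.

[2, 12, 3, 10, 9, 8, 7, 5, 11, 15, 17]

pivot = 15; lo=0, mid=0, hi=10
a[mid]=17>15: swap a[0],a[10]; hi=9 → [2, 15, 12, 3, 10, 9, 8, 7, 5, 11, 17]
a[mid]=2<15: swap a[0],a[0]; lo=1,mid=1 → [2, 15, 12, 3, 10, 9, 8, 7, 5, 11, 17]
a[mid]=15=15: mid=2
a[mid]=12<15: swap a[1],a[2]; lo=2,mid=3 → [2, 12, 15, 3, 10, 9, 8, 7, 5, 11, 17]
a[mid]=3<15: swap a[2],a[3]; lo=3,mid=4 → [2, 12, 3, 15, 10, 9, 8, 7, 5, 11, 17]
a[mid]=10<15: swap a[3],a[4]; lo=4,mid=5 → [2, 12, 3, 10, 15, 9, 8, 7, 5, 11, 17]
a[mid]=9<15: swap a[4],a[5]; lo=5,mid=6 → [2, 12, 3, 10, 9, 15, 8, 7, 5, 11, 17]
a[mid]=8<15: swap a[5],a[6]; lo=6,mid=7 → [2, 12, 3, 10, 9, 8, 15, 7, 5, 11, 17]
a[mid]=7<15: swap a[6],a[7]; lo=7,mid=8 → [2, 12, 3, 10, 9, 8, 7, 15, 5, 11, 17]
a[mid]=5<15: swap a[7],a[8]; lo=8,mid=9 → [2, 12, 3, 10, 9, 8, 7, 5, 15, 11, 17]
a[mid]=11<15: swap a[8],a[9]; lo=9,mid=10 → [2, 12, 3, 10, 9, 8, 7, 5, 11, 15, 17]
end: lo=9, hi=9; a = [2, 12, 3, 10, 9, 8, 7, 5, 11, 15, 17]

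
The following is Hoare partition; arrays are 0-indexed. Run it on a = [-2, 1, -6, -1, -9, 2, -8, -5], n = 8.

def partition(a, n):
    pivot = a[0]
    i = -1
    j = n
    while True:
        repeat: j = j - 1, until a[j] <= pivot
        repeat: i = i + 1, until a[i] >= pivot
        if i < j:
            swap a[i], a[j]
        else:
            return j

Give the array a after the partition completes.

pivot = a[0] = -2; i = -1, j = 8
j→7 (a[7]=-5≤-2), i→0 (a[0]=-2≥-2); i<j, swap → [-5, 1, -6, -1, -9, 2, -8, -2]
j→6 (a[6]=-8≤-2), i→1 (a[1]=1≥-2); i<j, swap → [-5, -8, -6, -1, -9, 2, 1, -2]
j→4 (a[4]=-9≤-2), i→3 (a[3]=-1≥-2); i<j, swap → [-5, -8, -6, -9, -1, 2, 1, -2]
j→3, i→4; i≥j, return j=3. a = [-5, -8, -6, -9, -1, 2, 1, -2]

[-5, -8, -6, -9, -1, 2, 1, -2]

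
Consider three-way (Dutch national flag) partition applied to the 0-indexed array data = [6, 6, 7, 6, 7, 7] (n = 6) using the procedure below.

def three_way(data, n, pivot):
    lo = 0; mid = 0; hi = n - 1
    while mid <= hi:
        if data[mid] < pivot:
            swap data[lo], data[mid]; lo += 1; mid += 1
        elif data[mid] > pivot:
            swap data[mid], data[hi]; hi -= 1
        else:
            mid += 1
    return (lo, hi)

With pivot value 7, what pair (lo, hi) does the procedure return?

pivot = 7; lo=0, mid=0, hi=5
data[mid]=6<7: swap data[0],data[0]; lo=1,mid=1 → [6, 6, 7, 6, 7, 7]
data[mid]=6<7: swap data[1],data[1]; lo=2,mid=2 → [6, 6, 7, 6, 7, 7]
data[mid]=7=7: mid=3
data[mid]=6<7: swap data[2],data[3]; lo=3,mid=4 → [6, 6, 6, 7, 7, 7]
data[mid]=7=7: mid=5
data[mid]=7=7: mid=6
end: lo=3, hi=5; data = [6, 6, 6, 7, 7, 7]

(3, 5)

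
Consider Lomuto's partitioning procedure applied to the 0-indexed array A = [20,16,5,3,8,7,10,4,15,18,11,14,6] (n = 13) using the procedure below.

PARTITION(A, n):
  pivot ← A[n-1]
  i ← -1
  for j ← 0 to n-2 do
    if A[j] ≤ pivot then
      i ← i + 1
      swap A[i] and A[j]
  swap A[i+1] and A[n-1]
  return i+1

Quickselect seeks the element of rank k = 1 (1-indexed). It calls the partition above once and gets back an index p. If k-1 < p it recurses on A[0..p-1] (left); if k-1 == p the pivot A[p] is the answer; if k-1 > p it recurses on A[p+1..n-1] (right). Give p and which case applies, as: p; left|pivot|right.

pivot=6, i=-1
j=0: 20>6, skip
j=1: 16>6, skip
j=2: 5≤6, i=0, swap(0,2) ⇒ [5,16,20,3,8,7,10,4,15,18,11,14,6]
j=3: 3≤6, i=1, swap(1,3) ⇒ [5,3,20,16,8,7,10,4,15,18,11,14,6]
j=4: 8>6, skip
j=5: 7>6, skip
j=6: 10>6, skip
j=7: 4≤6, i=2, swap(2,7) ⇒ [5,3,4,16,8,7,10,20,15,18,11,14,6]
j=8: 15>6, skip
j=9: 18>6, skip
j=10: 11>6, skip
j=11: 14>6, skip
swap(3,12) ⇒ [5,3,4,6,8,7,10,20,15,18,11,14,16]; return 3
p = 3; k-1 = 0 < 3 ⇒ left

3; left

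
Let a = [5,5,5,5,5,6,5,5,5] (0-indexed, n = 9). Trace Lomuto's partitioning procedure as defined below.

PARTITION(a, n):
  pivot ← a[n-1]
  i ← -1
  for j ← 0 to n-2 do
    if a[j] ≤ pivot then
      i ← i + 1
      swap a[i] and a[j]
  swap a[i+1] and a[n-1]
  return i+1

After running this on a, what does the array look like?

[5,5,5,5,5,5,5,5,6]

pivot=5, i=-1
j=0: 5≤5, i=0, swap(0,0) ⇒ [5,5,5,5,5,6,5,5,5]
j=1: 5≤5, i=1, swap(1,1) ⇒ [5,5,5,5,5,6,5,5,5]
j=2: 5≤5, i=2, swap(2,2) ⇒ [5,5,5,5,5,6,5,5,5]
j=3: 5≤5, i=3, swap(3,3) ⇒ [5,5,5,5,5,6,5,5,5]
j=4: 5≤5, i=4, swap(4,4) ⇒ [5,5,5,5,5,6,5,5,5]
j=5: 6>5, skip
j=6: 5≤5, i=5, swap(5,6) ⇒ [5,5,5,5,5,5,6,5,5]
j=7: 5≤5, i=6, swap(6,7) ⇒ [5,5,5,5,5,5,5,6,5]
swap(7,8) ⇒ [5,5,5,5,5,5,5,5,6]; return 7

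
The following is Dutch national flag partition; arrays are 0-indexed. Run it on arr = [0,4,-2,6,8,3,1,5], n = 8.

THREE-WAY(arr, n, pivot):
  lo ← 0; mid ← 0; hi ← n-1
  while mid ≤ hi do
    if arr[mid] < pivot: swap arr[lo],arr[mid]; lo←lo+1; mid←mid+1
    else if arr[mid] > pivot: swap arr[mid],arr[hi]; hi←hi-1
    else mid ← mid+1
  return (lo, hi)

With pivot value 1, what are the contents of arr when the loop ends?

[0,-2,1,8,3,6,5,4]

lo=0 mid=0 hi=7
0<1: swap(0,0), lo=1 mid=1 ⇒ [0,4,-2,6,8,3,1,5]
4>1: swap(1,7), hi=6 ⇒ [0,5,-2,6,8,3,1,4]
5>1: swap(1,6), hi=5 ⇒ [0,1,-2,6,8,3,5,4]
1=1: mid=2
-2<1: swap(1,2), lo=2 mid=3 ⇒ [0,-2,1,6,8,3,5,4]
6>1: swap(3,5), hi=4 ⇒ [0,-2,1,3,8,6,5,4]
3>1: swap(3,4), hi=3 ⇒ [0,-2,1,8,3,6,5,4]
8>1: swap(3,3), hi=2 ⇒ [0,-2,1,8,3,6,5,4]
done. lo=2 hi=2; arr=[0,-2,1,8,3,6,5,4]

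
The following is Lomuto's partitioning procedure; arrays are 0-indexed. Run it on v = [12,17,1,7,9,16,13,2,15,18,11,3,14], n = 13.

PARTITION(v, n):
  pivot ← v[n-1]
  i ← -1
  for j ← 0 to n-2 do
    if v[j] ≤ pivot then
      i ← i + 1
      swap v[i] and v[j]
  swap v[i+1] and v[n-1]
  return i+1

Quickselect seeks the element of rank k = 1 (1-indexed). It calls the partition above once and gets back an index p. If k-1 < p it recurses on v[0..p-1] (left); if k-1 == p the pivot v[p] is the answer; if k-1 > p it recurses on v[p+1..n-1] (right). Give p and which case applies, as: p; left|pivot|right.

8; left

pivot=14, i=-1
j=0: 12≤14, i=0, swap(0,0) ⇒ [12,17,1,7,9,16,13,2,15,18,11,3,14]
j=1: 17>14, skip
j=2: 1≤14, i=1, swap(1,2) ⇒ [12,1,17,7,9,16,13,2,15,18,11,3,14]
j=3: 7≤14, i=2, swap(2,3) ⇒ [12,1,7,17,9,16,13,2,15,18,11,3,14]
j=4: 9≤14, i=3, swap(3,4) ⇒ [12,1,7,9,17,16,13,2,15,18,11,3,14]
j=5: 16>14, skip
j=6: 13≤14, i=4, swap(4,6) ⇒ [12,1,7,9,13,16,17,2,15,18,11,3,14]
j=7: 2≤14, i=5, swap(5,7) ⇒ [12,1,7,9,13,2,17,16,15,18,11,3,14]
j=8: 15>14, skip
j=9: 18>14, skip
j=10: 11≤14, i=6, swap(6,10) ⇒ [12,1,7,9,13,2,11,16,15,18,17,3,14]
j=11: 3≤14, i=7, swap(7,11) ⇒ [12,1,7,9,13,2,11,3,15,18,17,16,14]
swap(8,12) ⇒ [12,1,7,9,13,2,11,3,14,18,17,16,15]; return 8
p = 8; k-1 = 0 < 8 ⇒ left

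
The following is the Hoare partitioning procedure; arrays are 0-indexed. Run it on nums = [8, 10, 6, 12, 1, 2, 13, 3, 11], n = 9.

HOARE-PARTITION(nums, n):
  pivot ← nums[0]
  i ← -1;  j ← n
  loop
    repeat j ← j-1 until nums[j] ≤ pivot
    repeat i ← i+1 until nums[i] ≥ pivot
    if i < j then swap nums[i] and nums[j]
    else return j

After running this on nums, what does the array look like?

[3, 2, 6, 1, 12, 10, 13, 8, 11]

pivot = nums[0] = 8; i = -1, j = 9
j→7 (nums[7]=3≤8), i→0 (nums[0]=8≥8); i<j, swap → [3, 10, 6, 12, 1, 2, 13, 8, 11]
j→5 (nums[5]=2≤8), i→1 (nums[1]=10≥8); i<j, swap → [3, 2, 6, 12, 1, 10, 13, 8, 11]
j→4 (nums[4]=1≤8), i→3 (nums[3]=12≥8); i<j, swap → [3, 2, 6, 1, 12, 10, 13, 8, 11]
j→3, i→4; i≥j, return j=3. nums = [3, 2, 6, 1, 12, 10, 13, 8, 11]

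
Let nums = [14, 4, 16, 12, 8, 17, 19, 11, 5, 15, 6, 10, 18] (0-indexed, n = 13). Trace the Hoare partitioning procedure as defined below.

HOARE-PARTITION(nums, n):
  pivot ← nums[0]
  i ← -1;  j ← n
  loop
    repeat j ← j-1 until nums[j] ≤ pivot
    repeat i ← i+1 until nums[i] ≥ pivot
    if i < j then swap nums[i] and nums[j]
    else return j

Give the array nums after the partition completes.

pivot = nums[0] = 14; i = -1, j = 13
j→11 (nums[11]=10≤14), i→0 (nums[0]=14≥14); i<j, swap → [10, 4, 16, 12, 8, 17, 19, 11, 5, 15, 6, 14, 18]
j→10 (nums[10]=6≤14), i→2 (nums[2]=16≥14); i<j, swap → [10, 4, 6, 12, 8, 17, 19, 11, 5, 15, 16, 14, 18]
j→8 (nums[8]=5≤14), i→5 (nums[5]=17≥14); i<j, swap → [10, 4, 6, 12, 8, 5, 19, 11, 17, 15, 16, 14, 18]
j→7 (nums[7]=11≤14), i→6 (nums[6]=19≥14); i<j, swap → [10, 4, 6, 12, 8, 5, 11, 19, 17, 15, 16, 14, 18]
j→6, i→7; i≥j, return j=6. nums = [10, 4, 6, 12, 8, 5, 11, 19, 17, 15, 16, 14, 18]

[10, 4, 6, 12, 8, 5, 11, 19, 17, 15, 16, 14, 18]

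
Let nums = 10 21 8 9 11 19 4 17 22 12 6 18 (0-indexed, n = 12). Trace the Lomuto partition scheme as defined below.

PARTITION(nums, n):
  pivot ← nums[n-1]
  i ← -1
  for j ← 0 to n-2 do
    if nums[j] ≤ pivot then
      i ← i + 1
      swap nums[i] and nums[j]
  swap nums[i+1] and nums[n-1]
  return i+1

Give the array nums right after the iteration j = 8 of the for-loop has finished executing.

pivot = nums[11] = 18; i = -1
j=0: nums[0]=10 ≤ 18 → i=0, swap nums[0],nums[0] (no change) → 10 21 8 9 11 19 4 17 22 12 6 18
j=1: nums[1]=21 > 18 → no swap
j=2: nums[2]=8 ≤ 18 → i=1, swap nums[1],nums[2] → 10 8 21 9 11 19 4 17 22 12 6 18
j=3: nums[3]=9 ≤ 18 → i=2, swap nums[2],nums[3] → 10 8 9 21 11 19 4 17 22 12 6 18
j=4: nums[4]=11 ≤ 18 → i=3, swap nums[3],nums[4] → 10 8 9 11 21 19 4 17 22 12 6 18
j=5: nums[5]=19 > 18 → no swap
j=6: nums[6]=4 ≤ 18 → i=4, swap nums[4],nums[6] → 10 8 9 11 4 19 21 17 22 12 6 18
j=7: nums[7]=17 ≤ 18 → i=5, swap nums[5],nums[7] → 10 8 9 11 4 17 21 19 22 12 6 18
j=8: nums[8]=22 > 18 → no swap
(after j=8) nums = 10 8 9 11 4 17 21 19 22 12 6 18

10 8 9 11 4 17 21 19 22 12 6 18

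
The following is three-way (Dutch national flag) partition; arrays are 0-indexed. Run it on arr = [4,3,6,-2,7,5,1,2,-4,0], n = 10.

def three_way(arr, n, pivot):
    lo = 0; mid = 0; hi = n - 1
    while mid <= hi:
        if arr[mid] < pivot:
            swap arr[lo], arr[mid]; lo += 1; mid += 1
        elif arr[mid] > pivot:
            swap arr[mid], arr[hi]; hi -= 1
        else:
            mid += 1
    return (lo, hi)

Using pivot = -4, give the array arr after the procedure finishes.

pivot = -4; lo=0, mid=0, hi=9
arr[mid]=4>-4: swap arr[0],arr[9]; hi=8 → [0,3,6,-2,7,5,1,2,-4,4]
arr[mid]=0>-4: swap arr[0],arr[8]; hi=7 → [-4,3,6,-2,7,5,1,2,0,4]
arr[mid]=-4=-4: mid=1
arr[mid]=3>-4: swap arr[1],arr[7]; hi=6 → [-4,2,6,-2,7,5,1,3,0,4]
arr[mid]=2>-4: swap arr[1],arr[6]; hi=5 → [-4,1,6,-2,7,5,2,3,0,4]
arr[mid]=1>-4: swap arr[1],arr[5]; hi=4 → [-4,5,6,-2,7,1,2,3,0,4]
arr[mid]=5>-4: swap arr[1],arr[4]; hi=3 → [-4,7,6,-2,5,1,2,3,0,4]
arr[mid]=7>-4: swap arr[1],arr[3]; hi=2 → [-4,-2,6,7,5,1,2,3,0,4]
arr[mid]=-2>-4: swap arr[1],arr[2]; hi=1 → [-4,6,-2,7,5,1,2,3,0,4]
arr[mid]=6>-4: swap arr[1],arr[1]; hi=0 → [-4,6,-2,7,5,1,2,3,0,4]
end: lo=0, hi=0; arr = [-4,6,-2,7,5,1,2,3,0,4]

[-4,6,-2,7,5,1,2,3,0,4]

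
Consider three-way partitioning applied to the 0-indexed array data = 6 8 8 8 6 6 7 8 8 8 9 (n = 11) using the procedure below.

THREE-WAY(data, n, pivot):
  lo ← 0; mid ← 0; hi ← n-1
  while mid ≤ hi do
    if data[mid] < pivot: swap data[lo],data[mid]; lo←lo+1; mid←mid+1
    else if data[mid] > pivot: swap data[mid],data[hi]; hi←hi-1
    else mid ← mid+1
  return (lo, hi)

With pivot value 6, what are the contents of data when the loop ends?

6 6 6 8 8 7 8 8 8 9 8

lo=0 mid=0 hi=10
6=6: mid=1
8>6: swap(1,10), hi=9 ⇒ 6 9 8 8 6 6 7 8 8 8 8
9>6: swap(1,9), hi=8 ⇒ 6 8 8 8 6 6 7 8 8 9 8
8>6: swap(1,8), hi=7 ⇒ 6 8 8 8 6 6 7 8 8 9 8
8>6: swap(1,7), hi=6 ⇒ 6 8 8 8 6 6 7 8 8 9 8
8>6: swap(1,6), hi=5 ⇒ 6 7 8 8 6 6 8 8 8 9 8
7>6: swap(1,5), hi=4 ⇒ 6 6 8 8 6 7 8 8 8 9 8
6=6: mid=2
8>6: swap(2,4), hi=3 ⇒ 6 6 6 8 8 7 8 8 8 9 8
6=6: mid=3
8>6: swap(3,3), hi=2 ⇒ 6 6 6 8 8 7 8 8 8 9 8
done. lo=0 hi=2; data=6 6 6 8 8 7 8 8 8 9 8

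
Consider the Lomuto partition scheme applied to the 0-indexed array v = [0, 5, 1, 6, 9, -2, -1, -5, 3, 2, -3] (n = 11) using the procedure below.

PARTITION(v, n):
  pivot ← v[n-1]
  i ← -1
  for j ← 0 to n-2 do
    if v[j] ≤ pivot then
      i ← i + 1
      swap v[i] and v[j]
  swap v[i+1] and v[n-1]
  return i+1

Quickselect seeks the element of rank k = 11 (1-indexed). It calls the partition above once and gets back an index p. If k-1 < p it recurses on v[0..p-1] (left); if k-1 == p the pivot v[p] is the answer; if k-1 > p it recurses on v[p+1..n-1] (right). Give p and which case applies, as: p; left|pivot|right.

pivot=-3, i=-1
j=0: 0>-3, skip
j=1: 5>-3, skip
j=2: 1>-3, skip
j=3: 6>-3, skip
j=4: 9>-3, skip
j=5: -2>-3, skip
j=6: -1>-3, skip
j=7: -5≤-3, i=0, swap(0,7) ⇒ [-5, 5, 1, 6, 9, -2, -1, 0, 3, 2, -3]
j=8: 3>-3, skip
j=9: 2>-3, skip
swap(1,10) ⇒ [-5, -3, 1, 6, 9, -2, -1, 0, 3, 2, 5]; return 1
p = 1; k-1 = 10 > 1 ⇒ right

1; right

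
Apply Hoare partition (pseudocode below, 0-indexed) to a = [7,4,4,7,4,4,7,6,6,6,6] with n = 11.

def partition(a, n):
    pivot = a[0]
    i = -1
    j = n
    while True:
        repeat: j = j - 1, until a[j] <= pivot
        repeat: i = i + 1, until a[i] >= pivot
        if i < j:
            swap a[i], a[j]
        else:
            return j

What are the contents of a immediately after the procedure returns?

[6,4,4,6,4,4,6,6,7,7,7]

pivot = a[0] = 7; i = -1, j = 11
j→10 (a[10]=6≤7), i→0 (a[0]=7≥7); i<j, swap → [6,4,4,7,4,4,7,6,6,6,7]
j→9 (a[9]=6≤7), i→3 (a[3]=7≥7); i<j, swap → [6,4,4,6,4,4,7,6,6,7,7]
j→8 (a[8]=6≤7), i→6 (a[6]=7≥7); i<j, swap → [6,4,4,6,4,4,6,6,7,7,7]
j→7, i→8; i≥j, return j=7. a = [6,4,4,6,4,4,6,6,7,7,7]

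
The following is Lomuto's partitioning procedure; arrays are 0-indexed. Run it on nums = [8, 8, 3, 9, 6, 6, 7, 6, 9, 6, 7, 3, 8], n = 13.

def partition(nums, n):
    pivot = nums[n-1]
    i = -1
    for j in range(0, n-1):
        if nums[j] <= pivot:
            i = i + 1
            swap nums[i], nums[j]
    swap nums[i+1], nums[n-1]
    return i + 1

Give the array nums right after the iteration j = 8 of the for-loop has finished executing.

[8, 8, 3, 6, 6, 7, 6, 9, 9, 6, 7, 3, 8]

pivot = nums[12] = 8; i = -1
j=0: nums[0]=8 ≤ 8 → i=0, swap nums[0],nums[0] (no change) → [8, 8, 3, 9, 6, 6, 7, 6, 9, 6, 7, 3, 8]
j=1: nums[1]=8 ≤ 8 → i=1, swap nums[1],nums[1] (no change) → [8, 8, 3, 9, 6, 6, 7, 6, 9, 6, 7, 3, 8]
j=2: nums[2]=3 ≤ 8 → i=2, swap nums[2],nums[2] (no change) → [8, 8, 3, 9, 6, 6, 7, 6, 9, 6, 7, 3, 8]
j=3: nums[3]=9 > 8 → no swap
j=4: nums[4]=6 ≤ 8 → i=3, swap nums[3],nums[4] → [8, 8, 3, 6, 9, 6, 7, 6, 9, 6, 7, 3, 8]
j=5: nums[5]=6 ≤ 8 → i=4, swap nums[4],nums[5] → [8, 8, 3, 6, 6, 9, 7, 6, 9, 6, 7, 3, 8]
j=6: nums[6]=7 ≤ 8 → i=5, swap nums[5],nums[6] → [8, 8, 3, 6, 6, 7, 9, 6, 9, 6, 7, 3, 8]
j=7: nums[7]=6 ≤ 8 → i=6, swap nums[6],nums[7] → [8, 8, 3, 6, 6, 7, 6, 9, 9, 6, 7, 3, 8]
j=8: nums[8]=9 > 8 → no swap
(after j=8) nums = [8, 8, 3, 6, 6, 7, 6, 9, 9, 6, 7, 3, 8]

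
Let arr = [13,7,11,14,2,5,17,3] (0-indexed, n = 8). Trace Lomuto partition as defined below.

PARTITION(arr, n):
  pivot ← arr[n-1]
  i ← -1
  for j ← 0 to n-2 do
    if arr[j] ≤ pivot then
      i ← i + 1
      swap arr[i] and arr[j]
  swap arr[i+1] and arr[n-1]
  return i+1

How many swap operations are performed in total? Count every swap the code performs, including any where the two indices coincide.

pivot = arr[7] = 3; i = -1
j=0: arr[0]=13 > 3 → no swap
j=1: arr[1]=7 > 3 → no swap
j=2: arr[2]=11 > 3 → no swap
j=3: arr[3]=14 > 3 → no swap
j=4: arr[4]=2 ≤ 3 → i=0, swap arr[0],arr[4] → [2,7,11,14,13,5,17,3]
j=5: arr[5]=5 > 3 → no swap
j=6: arr[6]=17 > 3 → no swap
final swap arr[1],arr[7] → [2,3,11,14,13,5,17,7]; return 1

2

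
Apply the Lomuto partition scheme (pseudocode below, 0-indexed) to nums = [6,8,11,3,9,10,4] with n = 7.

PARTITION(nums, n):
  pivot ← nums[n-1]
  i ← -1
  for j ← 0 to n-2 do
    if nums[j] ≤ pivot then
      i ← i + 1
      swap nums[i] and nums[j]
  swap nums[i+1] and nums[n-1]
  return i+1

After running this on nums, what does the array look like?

pivot=4, i=-1
j=0: 6>4, skip
j=1: 8>4, skip
j=2: 11>4, skip
j=3: 3≤4, i=0, swap(0,3) ⇒ [3,8,11,6,9,10,4]
j=4: 9>4, skip
j=5: 10>4, skip
swap(1,6) ⇒ [3,4,11,6,9,10,8]; return 1

[3,4,11,6,9,10,8]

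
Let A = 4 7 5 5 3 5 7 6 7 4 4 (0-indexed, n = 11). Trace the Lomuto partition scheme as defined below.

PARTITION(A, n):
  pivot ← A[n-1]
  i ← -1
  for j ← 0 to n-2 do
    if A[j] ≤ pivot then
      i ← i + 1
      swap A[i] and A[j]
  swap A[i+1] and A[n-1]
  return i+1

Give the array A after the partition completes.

4 3 4 4 7 5 7 6 7 5 5

pivot = A[10] = 4; i = -1
j=0: A[0]=4 ≤ 4 → i=0, swap A[0],A[0] (no change) → 4 7 5 5 3 5 7 6 7 4 4
j=1: A[1]=7 > 4 → no swap
j=2: A[2]=5 > 4 → no swap
j=3: A[3]=5 > 4 → no swap
j=4: A[4]=3 ≤ 4 → i=1, swap A[1],A[4] → 4 3 5 5 7 5 7 6 7 4 4
j=5: A[5]=5 > 4 → no swap
j=6: A[6]=7 > 4 → no swap
j=7: A[7]=6 > 4 → no swap
j=8: A[8]=7 > 4 → no swap
j=9: A[9]=4 ≤ 4 → i=2, swap A[2],A[9] → 4 3 4 5 7 5 7 6 7 5 4
final swap A[3],A[10] → 4 3 4 4 7 5 7 6 7 5 5; return 3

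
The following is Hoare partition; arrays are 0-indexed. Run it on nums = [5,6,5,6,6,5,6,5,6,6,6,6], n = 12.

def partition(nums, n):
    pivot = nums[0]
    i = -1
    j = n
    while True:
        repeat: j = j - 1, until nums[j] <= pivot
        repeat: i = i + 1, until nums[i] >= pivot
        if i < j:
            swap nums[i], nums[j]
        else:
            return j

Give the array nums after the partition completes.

[5,5,5,6,6,6,6,5,6,6,6,6]

pivot = nums[0] = 5; i = -1, j = 12
j→7 (nums[7]=5≤5), i→0 (nums[0]=5≥5); i<j, swap → [5,6,5,6,6,5,6,5,6,6,6,6]
j→5 (nums[5]=5≤5), i→1 (nums[1]=6≥5); i<j, swap → [5,5,5,6,6,6,6,5,6,6,6,6]
j→2, i→2; i≥j, return j=2. nums = [5,5,5,6,6,6,6,5,6,6,6,6]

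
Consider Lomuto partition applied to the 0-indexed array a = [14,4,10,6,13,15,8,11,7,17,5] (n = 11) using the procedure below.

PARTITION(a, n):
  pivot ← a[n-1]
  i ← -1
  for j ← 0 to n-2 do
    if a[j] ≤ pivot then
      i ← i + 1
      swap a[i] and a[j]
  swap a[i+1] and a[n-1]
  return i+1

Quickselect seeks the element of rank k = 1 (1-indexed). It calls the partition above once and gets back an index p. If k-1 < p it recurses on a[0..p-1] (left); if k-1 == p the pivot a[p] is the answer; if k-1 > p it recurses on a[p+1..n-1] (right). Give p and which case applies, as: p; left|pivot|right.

pivot=5, i=-1
j=0: 14>5, skip
j=1: 4≤5, i=0, swap(0,1) ⇒ [4,14,10,6,13,15,8,11,7,17,5]
j=2: 10>5, skip
j=3: 6>5, skip
j=4: 13>5, skip
j=5: 15>5, skip
j=6: 8>5, skip
j=7: 11>5, skip
j=8: 7>5, skip
j=9: 17>5, skip
swap(1,10) ⇒ [4,5,10,6,13,15,8,11,7,17,14]; return 1
p = 1; k-1 = 0 < 1 ⇒ left

1; left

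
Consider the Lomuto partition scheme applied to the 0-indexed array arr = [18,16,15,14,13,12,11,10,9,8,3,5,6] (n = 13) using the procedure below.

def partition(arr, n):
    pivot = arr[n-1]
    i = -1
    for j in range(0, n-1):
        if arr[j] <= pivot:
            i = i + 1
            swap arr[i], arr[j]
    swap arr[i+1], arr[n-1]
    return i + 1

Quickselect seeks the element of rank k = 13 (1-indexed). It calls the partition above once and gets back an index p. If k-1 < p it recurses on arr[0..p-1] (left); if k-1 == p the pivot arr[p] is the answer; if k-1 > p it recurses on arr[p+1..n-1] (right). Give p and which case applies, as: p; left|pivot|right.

2; right

pivot = arr[12] = 6; i = -1
j=0: arr[0]=18 > 6 → no swap
j=1: arr[1]=16 > 6 → no swap
j=2: arr[2]=15 > 6 → no swap
j=3: arr[3]=14 > 6 → no swap
j=4: arr[4]=13 > 6 → no swap
j=5: arr[5]=12 > 6 → no swap
j=6: arr[6]=11 > 6 → no swap
j=7: arr[7]=10 > 6 → no swap
j=8: arr[8]=9 > 6 → no swap
j=9: arr[9]=8 > 6 → no swap
j=10: arr[10]=3 ≤ 6 → i=0, swap arr[0],arr[10] → [3,16,15,14,13,12,11,10,9,8,18,5,6]
j=11: arr[11]=5 ≤ 6 → i=1, swap arr[1],arr[11] → [3,5,15,14,13,12,11,10,9,8,18,16,6]
final swap arr[2],arr[12] → [3,5,6,14,13,12,11,10,9,8,18,16,15]; return 2
p = 2; k-1 = 12 > 2 ⇒ right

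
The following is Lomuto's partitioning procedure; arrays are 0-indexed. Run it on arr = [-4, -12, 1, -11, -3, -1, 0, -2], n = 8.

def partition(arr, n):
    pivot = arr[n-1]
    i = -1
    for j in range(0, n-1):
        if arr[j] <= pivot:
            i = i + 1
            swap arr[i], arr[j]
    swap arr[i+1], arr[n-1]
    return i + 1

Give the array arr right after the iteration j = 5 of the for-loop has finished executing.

[-4, -12, -11, -3, 1, -1, 0, -2]

pivot=-2, i=-1
j=0: -4≤-2, i=0, swap(0,0) ⇒ [-4, -12, 1, -11, -3, -1, 0, -2]
j=1: -12≤-2, i=1, swap(1,1) ⇒ [-4, -12, 1, -11, -3, -1, 0, -2]
j=2: 1>-2, skip
j=3: -11≤-2, i=2, swap(2,3) ⇒ [-4, -12, -11, 1, -3, -1, 0, -2]
j=4: -3≤-2, i=3, swap(3,4) ⇒ [-4, -12, -11, -3, 1, -1, 0, -2]
j=5: -1>-2, skip
(after j=5) arr = [-4, -12, -11, -3, 1, -1, 0, -2]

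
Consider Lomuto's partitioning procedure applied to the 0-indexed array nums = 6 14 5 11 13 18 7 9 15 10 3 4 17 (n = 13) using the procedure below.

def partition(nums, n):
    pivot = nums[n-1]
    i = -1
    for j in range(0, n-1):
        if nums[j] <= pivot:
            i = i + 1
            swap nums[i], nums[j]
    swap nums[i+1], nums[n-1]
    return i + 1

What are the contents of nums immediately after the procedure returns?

pivot = nums[12] = 17; i = -1
j=0: nums[0]=6 ≤ 17 → i=0, swap nums[0],nums[0] (no change) → 6 14 5 11 13 18 7 9 15 10 3 4 17
j=1: nums[1]=14 ≤ 17 → i=1, swap nums[1],nums[1] (no change) → 6 14 5 11 13 18 7 9 15 10 3 4 17
j=2: nums[2]=5 ≤ 17 → i=2, swap nums[2],nums[2] (no change) → 6 14 5 11 13 18 7 9 15 10 3 4 17
j=3: nums[3]=11 ≤ 17 → i=3, swap nums[3],nums[3] (no change) → 6 14 5 11 13 18 7 9 15 10 3 4 17
j=4: nums[4]=13 ≤ 17 → i=4, swap nums[4],nums[4] (no change) → 6 14 5 11 13 18 7 9 15 10 3 4 17
j=5: nums[5]=18 > 17 → no swap
j=6: nums[6]=7 ≤ 17 → i=5, swap nums[5],nums[6] → 6 14 5 11 13 7 18 9 15 10 3 4 17
j=7: nums[7]=9 ≤ 17 → i=6, swap nums[6],nums[7] → 6 14 5 11 13 7 9 18 15 10 3 4 17
j=8: nums[8]=15 ≤ 17 → i=7, swap nums[7],nums[8] → 6 14 5 11 13 7 9 15 18 10 3 4 17
j=9: nums[9]=10 ≤ 17 → i=8, swap nums[8],nums[9] → 6 14 5 11 13 7 9 15 10 18 3 4 17
j=10: nums[10]=3 ≤ 17 → i=9, swap nums[9],nums[10] → 6 14 5 11 13 7 9 15 10 3 18 4 17
j=11: nums[11]=4 ≤ 17 → i=10, swap nums[10],nums[11] → 6 14 5 11 13 7 9 15 10 3 4 18 17
final swap nums[11],nums[12] → 6 14 5 11 13 7 9 15 10 3 4 17 18; return 11

6 14 5 11 13 7 9 15 10 3 4 17 18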